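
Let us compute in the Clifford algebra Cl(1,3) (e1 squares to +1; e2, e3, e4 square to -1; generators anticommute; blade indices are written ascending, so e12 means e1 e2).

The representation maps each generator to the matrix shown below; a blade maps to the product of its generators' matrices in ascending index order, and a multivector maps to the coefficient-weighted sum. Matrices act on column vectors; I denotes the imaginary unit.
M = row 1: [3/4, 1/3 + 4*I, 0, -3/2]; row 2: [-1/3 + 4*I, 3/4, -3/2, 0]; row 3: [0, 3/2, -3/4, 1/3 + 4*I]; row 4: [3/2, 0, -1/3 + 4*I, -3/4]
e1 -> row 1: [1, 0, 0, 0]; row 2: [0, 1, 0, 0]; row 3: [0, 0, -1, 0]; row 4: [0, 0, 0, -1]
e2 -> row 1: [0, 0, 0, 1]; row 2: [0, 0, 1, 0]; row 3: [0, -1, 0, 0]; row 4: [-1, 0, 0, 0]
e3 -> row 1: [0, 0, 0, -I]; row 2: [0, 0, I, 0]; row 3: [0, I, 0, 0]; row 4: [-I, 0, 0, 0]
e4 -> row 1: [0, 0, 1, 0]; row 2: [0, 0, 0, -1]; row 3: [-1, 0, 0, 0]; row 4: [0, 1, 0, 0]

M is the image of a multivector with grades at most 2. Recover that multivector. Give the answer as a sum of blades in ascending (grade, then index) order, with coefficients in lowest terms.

Method: the blade images are trace-orthogonal — tr(rho(e_A) rho(e_B)^-1) = 4 if A = B and 0 otherwise — and rho(e_A)^-1 = (e_A)^2 * rho(e_A) with (e_A)^2 = +1 or -1, so the coefficient of e_A in the preimage is (e_A)^2 * tr(M rho(e_A))/4.
Nonzero projections over blades of grade <= 2: e1: (e1)^2 = +1, tr(M rho(e1)) = 3, coefficient 3/4; e2: (e2)^2 = -1, tr(M rho(e2)) = 6, coefficient -3/2; e24: (e24)^2 = -1, tr(M rho(e24)) = -4/3, coefficient 1/3; e34: (e34)^2 = -1, tr(M rho(e34)) = 16, coefficient -4. Every other blade of grade <= 2 projects to 0.
Answer: 3/4*e1 - 3/2*e2 + 1/3*e24 - 4*e34


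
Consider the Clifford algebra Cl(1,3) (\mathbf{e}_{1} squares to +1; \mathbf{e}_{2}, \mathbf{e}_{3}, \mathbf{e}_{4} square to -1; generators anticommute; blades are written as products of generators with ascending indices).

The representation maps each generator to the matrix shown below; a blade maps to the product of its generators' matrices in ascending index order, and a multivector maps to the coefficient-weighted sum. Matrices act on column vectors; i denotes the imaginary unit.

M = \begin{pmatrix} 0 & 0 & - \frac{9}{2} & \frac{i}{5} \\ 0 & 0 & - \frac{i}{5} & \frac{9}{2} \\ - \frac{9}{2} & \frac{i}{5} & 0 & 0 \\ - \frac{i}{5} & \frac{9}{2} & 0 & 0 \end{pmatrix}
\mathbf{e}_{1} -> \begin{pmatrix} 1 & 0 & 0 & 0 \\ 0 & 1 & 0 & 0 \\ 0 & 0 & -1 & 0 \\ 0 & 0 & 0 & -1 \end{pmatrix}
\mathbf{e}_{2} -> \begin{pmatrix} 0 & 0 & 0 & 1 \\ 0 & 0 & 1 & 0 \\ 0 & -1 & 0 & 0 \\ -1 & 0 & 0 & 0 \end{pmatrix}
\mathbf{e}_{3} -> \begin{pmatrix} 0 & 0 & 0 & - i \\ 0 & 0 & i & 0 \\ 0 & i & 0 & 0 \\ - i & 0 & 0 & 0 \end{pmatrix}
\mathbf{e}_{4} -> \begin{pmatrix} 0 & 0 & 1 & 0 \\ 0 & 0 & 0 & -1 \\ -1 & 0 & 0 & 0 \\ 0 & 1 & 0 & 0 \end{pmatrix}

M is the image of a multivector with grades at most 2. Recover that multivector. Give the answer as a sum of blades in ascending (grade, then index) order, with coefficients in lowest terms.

Method: the blade images are trace-orthogonal — tr(rho(e_A) rho(e_B)^-1) = 4 if A = B and 0 otherwise — and rho(e_A)^-1 = (e_A)^2 * rho(e_A) with (e_A)^2 = +1 or -1, so the coefficient of e_A in the preimage is (e_A)^2 * tr(M rho(e_A))/4.
Nonzero projections over blades of grade <= 2: e_{1} e_{3}: (e_{1} e_{3})^2 = +1, tr(M rho(e_{1} e_{3})) = - \frac{4}{5}, coefficient -\frac{1}{5}; e_{1} e_{4}: (e_{1} e_{4})^2 = +1, tr(M rho(e_{1} e_{4})) = -18, coefficient -\frac{9}{2}. Every other blade of grade <= 2 projects to 0.
Answer: -\frac{1}{5} e_{1} e_{3} - \frac{9}{2} e_{1} e_{4}


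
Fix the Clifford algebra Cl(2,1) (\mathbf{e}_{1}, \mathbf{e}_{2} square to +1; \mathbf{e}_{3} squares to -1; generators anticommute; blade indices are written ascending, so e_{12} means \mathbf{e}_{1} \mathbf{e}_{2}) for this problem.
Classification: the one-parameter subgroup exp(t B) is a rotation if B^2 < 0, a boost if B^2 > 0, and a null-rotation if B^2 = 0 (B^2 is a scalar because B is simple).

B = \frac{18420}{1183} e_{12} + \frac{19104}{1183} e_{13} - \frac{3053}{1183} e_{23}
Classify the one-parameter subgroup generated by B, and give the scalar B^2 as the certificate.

B^2 term by term: the squares give (\frac{18420}{1183})^2*(e_{12})^2 + (\frac{19104}{1183})^2*(e_{13})^2 + (-\frac{3053}{1183})^2*(e_{23})^2 = \frac{339296400}{1399489}*(-1) + \frac{364962816}{1399489}*(+1) + \frac{9320809}{1399489}*(+1) = 25 (each basis 2-blade squares to minus the product of its generators' squares); cross terms between blades sharing an index anticommute and cancel. So B^2 = 25.
Answer: boost, certificate B^2 = 25. The scalar 25 is the complete invariant here: its sign names the subgroup type.


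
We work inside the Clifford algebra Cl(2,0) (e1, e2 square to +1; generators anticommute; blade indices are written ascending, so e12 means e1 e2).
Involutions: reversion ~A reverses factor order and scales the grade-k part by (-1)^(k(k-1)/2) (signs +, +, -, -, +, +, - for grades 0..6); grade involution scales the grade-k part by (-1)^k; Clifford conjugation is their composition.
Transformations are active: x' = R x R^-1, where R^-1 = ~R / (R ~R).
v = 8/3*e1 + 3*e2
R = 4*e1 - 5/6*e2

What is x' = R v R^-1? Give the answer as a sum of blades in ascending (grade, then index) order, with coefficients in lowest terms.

~R = 4*e1 - 5/6*e2, and R ~R = 601/36, so R^-1 = ~R / (601/36).
R v = 49/6 + 128/9*e12
Answer: 2248/1803*e1 - 2293/601*e2


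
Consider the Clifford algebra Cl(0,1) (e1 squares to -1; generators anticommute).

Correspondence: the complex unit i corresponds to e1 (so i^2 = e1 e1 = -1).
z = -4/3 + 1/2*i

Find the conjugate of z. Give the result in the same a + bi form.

In blades: z = -4/3 + 1/2*e1.
Conjugation here is Clifford conjugation: the scalar is fixed and the grade-1 and grade-2 blades all flip sign, giving -4/3 - 1/2*e1; translating back:
Answer: -4/3 - 1/2*i


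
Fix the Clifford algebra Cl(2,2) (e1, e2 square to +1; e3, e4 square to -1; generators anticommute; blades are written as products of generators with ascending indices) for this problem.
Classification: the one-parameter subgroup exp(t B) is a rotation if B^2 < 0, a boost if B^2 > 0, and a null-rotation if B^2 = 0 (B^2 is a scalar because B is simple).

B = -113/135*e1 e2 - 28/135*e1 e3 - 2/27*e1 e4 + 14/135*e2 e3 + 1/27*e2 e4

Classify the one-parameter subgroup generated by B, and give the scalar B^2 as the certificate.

B^2 term by term: the squares give (-113/135)^2*(e1 e2)^2 + (-28/135)^2*(e1 e3)^2 + (-2/27)^2*(e1 e4)^2 + (14/135)^2*(e2 e3)^2 + (1/27)^2*(e2 e4)^2 = 12769/18225*(-1) + 784/18225*(+1) + 4/729*(+1) + 196/18225*(+1) + 1/729*(+1) = -16/25 (each basis 2-blade squares to minus the product of its generators' squares); cross terms between blades sharing an index anticommute and cancel; the commuting (index-disjoint) pairs give grade-4 terms 2*c*c'*(blade product), which cancel blade by blade — e1 e2 e3 e4: 56/3645 - 56/3645 = 0 — confirming B is simple. So B^2 = -16/25.
Answer: rotation, certificate B^2 = -16/25. Because -16/25 is invariant under every versor sandwich, the classification follows from its sign alone.


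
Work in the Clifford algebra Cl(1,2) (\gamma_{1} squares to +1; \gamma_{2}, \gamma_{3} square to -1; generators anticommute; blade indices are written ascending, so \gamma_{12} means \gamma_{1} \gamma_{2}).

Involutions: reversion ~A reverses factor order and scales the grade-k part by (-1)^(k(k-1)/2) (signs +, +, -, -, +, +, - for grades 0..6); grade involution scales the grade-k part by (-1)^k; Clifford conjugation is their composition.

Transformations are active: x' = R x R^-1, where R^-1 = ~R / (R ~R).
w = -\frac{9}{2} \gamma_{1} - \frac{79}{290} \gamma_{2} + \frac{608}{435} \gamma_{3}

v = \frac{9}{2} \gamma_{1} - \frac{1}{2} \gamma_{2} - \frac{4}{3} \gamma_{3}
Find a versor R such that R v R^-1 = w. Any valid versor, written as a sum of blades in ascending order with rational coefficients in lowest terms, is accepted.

The midline construction: v and w both square to \frac{164}{9}, so reflecting in their sum -\frac{112}{145} \gamma_{2} + \frac{28}{435} \gamma_{3} exchanges them.
Answer: -\frac{112}{145} \gamma_{2} + \frac{28}{435} \gamma_{3}


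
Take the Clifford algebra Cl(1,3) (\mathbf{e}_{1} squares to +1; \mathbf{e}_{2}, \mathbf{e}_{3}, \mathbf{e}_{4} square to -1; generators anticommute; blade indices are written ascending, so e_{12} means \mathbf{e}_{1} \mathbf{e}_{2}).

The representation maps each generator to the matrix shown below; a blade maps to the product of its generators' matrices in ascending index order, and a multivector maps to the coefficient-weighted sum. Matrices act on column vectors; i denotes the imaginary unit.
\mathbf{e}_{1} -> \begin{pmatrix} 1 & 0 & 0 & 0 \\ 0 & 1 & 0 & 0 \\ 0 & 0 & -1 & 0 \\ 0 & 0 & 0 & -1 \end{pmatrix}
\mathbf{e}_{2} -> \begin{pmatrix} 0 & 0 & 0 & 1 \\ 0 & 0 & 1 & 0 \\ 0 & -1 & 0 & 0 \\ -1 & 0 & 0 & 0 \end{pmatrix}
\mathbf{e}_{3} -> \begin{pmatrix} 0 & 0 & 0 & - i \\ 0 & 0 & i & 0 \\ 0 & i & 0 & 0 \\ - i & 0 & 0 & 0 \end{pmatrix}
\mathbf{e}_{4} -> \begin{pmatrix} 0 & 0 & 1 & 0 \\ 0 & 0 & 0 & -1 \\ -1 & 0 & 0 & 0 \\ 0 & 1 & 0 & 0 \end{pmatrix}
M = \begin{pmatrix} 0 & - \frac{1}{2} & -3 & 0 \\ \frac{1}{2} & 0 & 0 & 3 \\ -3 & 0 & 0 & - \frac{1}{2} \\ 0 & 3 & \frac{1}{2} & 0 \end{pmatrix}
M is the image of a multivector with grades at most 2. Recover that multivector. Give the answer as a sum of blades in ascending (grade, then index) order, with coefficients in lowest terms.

Method: the blade images are trace-orthogonal — tr(rho(e_A) rho(e_B)^-1) = 4 if A = B and 0 otherwise — and rho(e_A)^-1 = (e_A)^2 * rho(e_A) with (e_A)^2 = +1 or -1, so the coefficient of e_A in the preimage is (e_A)^2 * tr(M rho(e_A))/4.
Nonzero projections over blades of grade <= 2: e_{14}: (e_{14})^2 = +1, tr(M rho(e_{14})) = -12, coefficient -3; e_{24}: (e_{24})^2 = -1, tr(M rho(e_{24})) = 2, coefficient -\frac{1}{2}. Every other blade of grade <= 2 projects to 0.
Answer: -3 e_{14} - \frac{1}{2} e_{24}


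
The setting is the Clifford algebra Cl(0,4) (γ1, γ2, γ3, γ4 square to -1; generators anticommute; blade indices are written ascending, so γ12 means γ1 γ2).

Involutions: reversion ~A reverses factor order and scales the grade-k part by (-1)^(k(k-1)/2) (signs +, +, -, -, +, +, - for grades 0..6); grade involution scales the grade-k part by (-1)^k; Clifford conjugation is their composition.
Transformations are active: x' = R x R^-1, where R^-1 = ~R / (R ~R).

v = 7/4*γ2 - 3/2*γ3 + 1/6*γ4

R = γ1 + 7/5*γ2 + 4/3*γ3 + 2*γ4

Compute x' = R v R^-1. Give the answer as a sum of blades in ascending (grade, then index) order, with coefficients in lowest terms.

~R = γ1 + 7/5*γ2 + 4/3*γ3 + 2*γ4, and R ~R = -1966/225, so R^-1 = ~R / (-1966/225).
R v = -47/60 + 7/4*γ12 - 3/2*γ13 + 1/6*γ14 - 133/30*γ23 - 49/15*γ24 + 29/9*γ34
Answer: 705/3932*γ1 - 2947/1966*γ2 + 3419/1966*γ3 + 566/2949*γ4


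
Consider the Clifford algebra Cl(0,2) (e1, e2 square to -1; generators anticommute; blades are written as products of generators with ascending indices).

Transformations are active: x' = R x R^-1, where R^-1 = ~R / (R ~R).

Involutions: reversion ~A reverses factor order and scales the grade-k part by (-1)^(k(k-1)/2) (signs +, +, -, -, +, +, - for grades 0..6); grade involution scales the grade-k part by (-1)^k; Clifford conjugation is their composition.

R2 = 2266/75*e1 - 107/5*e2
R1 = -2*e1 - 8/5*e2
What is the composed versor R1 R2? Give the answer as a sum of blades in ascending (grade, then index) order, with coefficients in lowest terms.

Distribute over the terms of R1 (each basis-blade product reordered to ascending indices, repeated generators contracted through their squares):
(-2*e1) R2 = 4532/75 + 214/5*e1 e2
(-8/5*e2) R2 = -856/25 + 18128/375*e1 e2
Summing the partial products and collecting blades:
Answer: 1964/75 + 34178/375*e1 e2


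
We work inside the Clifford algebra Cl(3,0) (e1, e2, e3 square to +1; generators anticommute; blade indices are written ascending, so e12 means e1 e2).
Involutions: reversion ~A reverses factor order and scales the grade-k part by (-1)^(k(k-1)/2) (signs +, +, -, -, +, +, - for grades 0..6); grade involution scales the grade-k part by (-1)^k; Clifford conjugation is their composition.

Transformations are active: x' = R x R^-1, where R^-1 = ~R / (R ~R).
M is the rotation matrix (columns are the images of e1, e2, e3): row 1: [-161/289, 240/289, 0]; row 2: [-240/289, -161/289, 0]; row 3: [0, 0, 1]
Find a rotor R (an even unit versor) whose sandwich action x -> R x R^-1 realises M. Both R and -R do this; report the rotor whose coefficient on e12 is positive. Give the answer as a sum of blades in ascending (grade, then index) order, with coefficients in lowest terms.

Method: write R = a + b12*e12 + b13*e13 + b23*e23 with a^2 + b12^2 + b13^2 + b23^2 = 1 (so R^-1 = ~R). Expanding the columns R e_j ~R gives tr M = 4a^2 - 1 and, from the antisymmetric part, M21 - M12 = -4a*b12, M13 - M31 = 4a*b13, M32 - M23 = -4a*b23.
Here tr M = -33/289, so a^2 = (1 + tr M)/4 = 64/289 and a = ±8/17. Taking a = 8/17: M21 - M12 = -480/289, M13 - M31 = 0, M32 - M23 = 0, giving b12 = 15/17, b13 = 0, b23 = 0, i.e. R = 8/17 + 15/17*e12.
Its e12 coefficient is already positive.
Answer: 8/17 + 15/17*e12. Key observation: the double cover Spin(3) -> SO(3) sends R and -R to the same matrix (trace -33/289 here), so the stated sign of the e12 coefficient is what selects one sheet.


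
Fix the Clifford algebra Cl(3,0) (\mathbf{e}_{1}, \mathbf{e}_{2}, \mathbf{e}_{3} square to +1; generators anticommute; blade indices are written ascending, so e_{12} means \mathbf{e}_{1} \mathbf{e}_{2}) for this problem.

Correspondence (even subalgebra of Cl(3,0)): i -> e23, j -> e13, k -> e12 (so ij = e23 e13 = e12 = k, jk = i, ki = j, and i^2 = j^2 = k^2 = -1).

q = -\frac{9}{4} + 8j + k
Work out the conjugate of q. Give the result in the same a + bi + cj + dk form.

In blades: q = -\frac{9}{4} + e_{12} + 8 e_{13}.
Quaternion conjugation is reversion on the even subalgebra: the scalar is fixed and every grade-2 blade flips sign, giving -\frac{9}{4} - e_{12} - 8 e_{13}; translating back:
Answer: -\frac{9}{4} - 8j - k


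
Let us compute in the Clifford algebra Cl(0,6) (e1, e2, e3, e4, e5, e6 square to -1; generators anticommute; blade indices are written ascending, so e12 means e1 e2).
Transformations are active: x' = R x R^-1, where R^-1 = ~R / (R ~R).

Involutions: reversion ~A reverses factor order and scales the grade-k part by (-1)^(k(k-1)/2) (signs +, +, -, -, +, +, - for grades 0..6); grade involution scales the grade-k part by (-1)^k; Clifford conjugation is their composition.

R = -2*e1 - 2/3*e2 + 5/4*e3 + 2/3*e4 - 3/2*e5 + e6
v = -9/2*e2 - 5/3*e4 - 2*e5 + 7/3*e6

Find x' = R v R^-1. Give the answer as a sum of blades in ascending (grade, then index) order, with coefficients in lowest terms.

~R = -2*e1 - 2/3*e2 + 5/4*e3 + 2/3*e4 - 3/2*e5 + e6, and R ~R = -1397/144, so R^-1 = ~R / (-1397/144).
R v = -65/9 + 9*e12 + 10/3*e14 + 4*e15 - 14/3*e16 + 45/8*e23 + 37/9*e24 - 65/12*e25 + 53/18*e26 - 25/12*e34 - 5/2*e35 + 35/12*e36 - 23/6*e45 + 29/9*e46 - 3/2*e56
Answer: -4160/1397*e1 + 29399/8382*e2 + 2600/1397*e3 + 3715/1397*e4 - 326/1397*e5 - 3539/4191*e6


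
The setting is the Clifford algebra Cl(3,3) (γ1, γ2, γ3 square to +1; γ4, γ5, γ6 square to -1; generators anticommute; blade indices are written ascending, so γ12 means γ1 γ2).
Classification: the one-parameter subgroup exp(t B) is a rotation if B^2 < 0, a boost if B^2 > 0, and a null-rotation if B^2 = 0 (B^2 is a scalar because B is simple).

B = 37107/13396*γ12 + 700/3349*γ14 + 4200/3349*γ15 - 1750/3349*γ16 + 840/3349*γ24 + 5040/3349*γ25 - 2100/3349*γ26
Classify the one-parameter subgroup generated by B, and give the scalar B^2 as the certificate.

B^2 term by term: the squares give (37107/13396)^2*(γ12)^2 + (700/3349)^2*(γ14)^2 + (4200/3349)^2*(γ15)^2 + (-1750/3349)^2*(γ16)^2 + (840/3349)^2*(γ24)^2 + (5040/3349)^2*(γ25)^2 + (-2100/3349)^2*(γ26)^2 = 1376929449/179452816*(-1) + 490000/11215801*(+1) + 17640000/11215801*(+1) + 3062500/11215801*(+1) + 705600/11215801*(+1) + 25401600/11215801*(+1) + 4410000/11215801*(+1) = -49/16 (each basis 2-blade squares to minus the product of its generators' squares); cross terms between blades sharing an index anticommute and cancel; the commuting (index-disjoint) pairs give grade-4 terms 2*c*c'*(blade product), which cancel blade by blade — γ1245: -7056000/11215801 + 7056000/11215801 = 0; γ1246: 2940000/11215801 - 2940000/11215801 = 0; γ1256: 17640000/11215801 - 17640000/11215801 = 0 — confirming B is simple. So B^2 = -49/16.
Answer: rotation, certificate B^2 = -49/16. One invariant decides it: the square -49/16 survives every conjugation, and its sign is exactly the classification.


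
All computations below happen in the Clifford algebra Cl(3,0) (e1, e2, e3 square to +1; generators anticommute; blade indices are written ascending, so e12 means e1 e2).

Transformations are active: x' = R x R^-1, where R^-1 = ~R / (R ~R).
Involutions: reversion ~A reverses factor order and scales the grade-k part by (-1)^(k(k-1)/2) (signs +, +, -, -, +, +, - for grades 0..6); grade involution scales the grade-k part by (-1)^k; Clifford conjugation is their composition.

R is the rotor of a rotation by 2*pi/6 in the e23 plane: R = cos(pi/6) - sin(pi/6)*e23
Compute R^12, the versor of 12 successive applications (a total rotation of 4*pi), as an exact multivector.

Half-angle bookkeeping: 12 applications in e23 add up to rotor phase 12*pi/6 = 2*pi, so R^12 = cos(2*pi) - sin(2*pi)*e23.
cos(2*pi) = 1 and sin(2*pi) = 0, so R^12 = 1. The total rotation 4*pi is 2 full turns, so every vector returns to itself, yet the rotor is +1, back on the identity sheet (an even number of 2*pi turns).
Answer: 1


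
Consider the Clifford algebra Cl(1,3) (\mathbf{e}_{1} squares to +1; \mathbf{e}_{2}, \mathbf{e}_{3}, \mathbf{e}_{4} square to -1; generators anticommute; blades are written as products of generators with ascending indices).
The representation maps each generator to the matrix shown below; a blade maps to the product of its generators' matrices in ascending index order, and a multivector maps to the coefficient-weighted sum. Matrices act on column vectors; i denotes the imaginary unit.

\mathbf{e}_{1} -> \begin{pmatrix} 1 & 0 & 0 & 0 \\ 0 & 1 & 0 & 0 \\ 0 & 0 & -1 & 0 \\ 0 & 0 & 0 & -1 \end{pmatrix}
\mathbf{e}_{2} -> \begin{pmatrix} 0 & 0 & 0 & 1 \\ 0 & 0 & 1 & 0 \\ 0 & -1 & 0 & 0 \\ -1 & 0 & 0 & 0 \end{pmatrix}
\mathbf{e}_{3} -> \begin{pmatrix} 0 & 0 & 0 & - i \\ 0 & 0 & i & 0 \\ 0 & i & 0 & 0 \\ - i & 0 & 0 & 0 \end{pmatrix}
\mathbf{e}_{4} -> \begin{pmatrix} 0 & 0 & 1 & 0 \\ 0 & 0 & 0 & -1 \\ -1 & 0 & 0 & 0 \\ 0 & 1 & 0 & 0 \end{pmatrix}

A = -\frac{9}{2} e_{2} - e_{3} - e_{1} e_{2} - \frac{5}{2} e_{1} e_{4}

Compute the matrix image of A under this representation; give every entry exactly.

Bivector images (products of the table entries): rho(e_{1} e_{2}) = rho(\mathbf{e}_{1})rho(\mathbf{e}_{2}) = \begin{pmatrix} 0 & 0 & 0 & 1 \\ 0 & 0 & 1 & 0 \\ 0 & 1 & 0 & 0 \\ 1 & 0 & 0 & 0 \end{pmatrix}; rho(e_{1} e_{4}) = rho(\mathbf{e}_{1})rho(\mathbf{e}_{4}) = \begin{pmatrix} 0 & 0 & 1 & 0 \\ 0 & 0 & 0 & -1 \\ 1 & 0 & 0 & 0 \\ 0 & -1 & 0 & 0 \end{pmatrix}.
M = (-\frac{9}{2})*rho(e_{2}) + (-1)*rho(e_{3}) + (-1)*rho(e_{1} e_{2}) + (-\frac{5}{2})*rho(e_{1} e_{4}), summed entrywise:
Answer: \begin{pmatrix} 0 & 0 & - \frac{5}{2} & - \frac{11}{2} + i \\ 0 & 0 & - \frac{11}{2} - i & \frac{5}{2} \\ - \frac{5}{2} & \frac{7}{2} - i & 0 & 0 \\ \frac{7}{2} + i & \frac{5}{2} & 0 & 0 \end{pmatrix}


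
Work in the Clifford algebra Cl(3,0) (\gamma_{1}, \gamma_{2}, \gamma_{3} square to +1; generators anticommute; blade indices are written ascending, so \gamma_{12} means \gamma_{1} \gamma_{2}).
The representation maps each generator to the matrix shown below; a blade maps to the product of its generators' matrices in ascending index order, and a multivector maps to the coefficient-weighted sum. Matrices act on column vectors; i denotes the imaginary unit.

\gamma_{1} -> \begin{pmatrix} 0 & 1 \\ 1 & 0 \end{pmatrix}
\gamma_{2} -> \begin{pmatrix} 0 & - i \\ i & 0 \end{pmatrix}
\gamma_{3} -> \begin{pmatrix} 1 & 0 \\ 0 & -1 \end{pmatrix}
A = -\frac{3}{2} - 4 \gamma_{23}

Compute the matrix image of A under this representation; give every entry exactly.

Bivector images (products of the table entries): rho(\gamma_{23}) = rho(\gamma_{2})rho(\gamma_{3}) = \begin{pmatrix} 0 & i \\ i & 0 \end{pmatrix}.
M = (-\frac{3}{2})*1 + (-4)*rho(\gamma_{23}), summed entrywise (1 is the identity matrix):
Answer: \begin{pmatrix} - \frac{3}{2} & - 4 i \\ - 4 i & - \frac{3}{2} \end{pmatrix}


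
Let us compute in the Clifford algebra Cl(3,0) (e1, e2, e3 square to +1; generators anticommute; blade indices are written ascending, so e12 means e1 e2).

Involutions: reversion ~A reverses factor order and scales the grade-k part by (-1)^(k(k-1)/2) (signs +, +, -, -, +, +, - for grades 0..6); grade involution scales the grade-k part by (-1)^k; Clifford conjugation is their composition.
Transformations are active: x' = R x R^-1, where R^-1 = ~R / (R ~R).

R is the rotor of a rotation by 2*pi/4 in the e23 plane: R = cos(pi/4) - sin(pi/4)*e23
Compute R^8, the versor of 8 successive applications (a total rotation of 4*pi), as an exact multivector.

Rotor phase runs at HALF the rotation angle; powers of one rotor simply add phase, so after 8 steps in e23 the phase is 8*pi/4 = 2*pi and R^8 = cos(2*pi) - sin(2*pi)*e23.
cos(2*pi) = 1 and sin(2*pi) = 0, so R^8 = 1. The total rotation 4*pi is 2 full turns, so every vector returns to itself, yet the rotor is +1, back on the identity sheet (an even number of 2*pi turns).
Answer: 1


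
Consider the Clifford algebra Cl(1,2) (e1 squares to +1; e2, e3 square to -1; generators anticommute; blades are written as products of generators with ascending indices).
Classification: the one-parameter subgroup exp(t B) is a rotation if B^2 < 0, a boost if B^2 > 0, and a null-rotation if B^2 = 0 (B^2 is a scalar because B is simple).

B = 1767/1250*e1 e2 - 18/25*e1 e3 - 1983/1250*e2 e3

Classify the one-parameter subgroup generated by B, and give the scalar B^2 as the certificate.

B^2 term by term: the squares give (1767/1250)^2*(e1 e2)^2 + (-18/25)^2*(e1 e3)^2 + (-1983/1250)^2*(e2 e3)^2 = 3122289/1562500*(+1) + 324/625*(+1) + 3932289/1562500*(-1) = 0 (each basis 2-blade squares to minus the product of its generators' squares); cross terms between blades sharing an index anticommute and cancel. So B^2 = 0.
Answer: null-rotation, certificate B^2 = 0. B^2 = 0 is basis-independent, so its sign is the whole story.


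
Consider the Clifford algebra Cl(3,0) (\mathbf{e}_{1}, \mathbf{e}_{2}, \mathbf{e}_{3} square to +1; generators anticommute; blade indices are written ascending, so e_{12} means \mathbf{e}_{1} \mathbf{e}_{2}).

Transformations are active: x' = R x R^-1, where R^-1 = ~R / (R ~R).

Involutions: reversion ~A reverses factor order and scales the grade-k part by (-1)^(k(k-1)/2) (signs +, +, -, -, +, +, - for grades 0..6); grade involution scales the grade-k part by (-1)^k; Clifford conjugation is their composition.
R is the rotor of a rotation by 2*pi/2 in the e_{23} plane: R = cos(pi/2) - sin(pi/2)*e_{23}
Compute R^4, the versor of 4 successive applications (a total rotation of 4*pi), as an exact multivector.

Half-angle bookkeeping: 4 applications in e_{23} add up to rotor phase 4*pi/2 = 2 \pi, so R^4 = cos(2 \pi) - sin(2 \pi)*e_{23}.
cos(2 \pi) = 1 and sin(2 \pi) = 0, so R^4 = 1. The total rotation 4*pi is 2 full turns, so every vector returns to itself, yet the rotor is +1, back on the identity sheet (an even number of 2*pi turns).
Answer: 1


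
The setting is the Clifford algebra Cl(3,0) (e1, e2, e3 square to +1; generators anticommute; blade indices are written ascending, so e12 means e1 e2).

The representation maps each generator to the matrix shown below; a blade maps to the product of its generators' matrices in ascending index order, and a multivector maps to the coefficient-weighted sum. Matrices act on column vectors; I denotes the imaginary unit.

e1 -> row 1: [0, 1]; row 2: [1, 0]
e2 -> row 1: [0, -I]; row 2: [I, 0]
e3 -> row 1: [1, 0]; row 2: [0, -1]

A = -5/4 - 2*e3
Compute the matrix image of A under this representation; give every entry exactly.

M = (-5/4)*1 + (-2)*rho(e3), summed entrywise (1 is the identity matrix):
Answer: row 1: [-13/4, 0]; row 2: [0, 3/4]


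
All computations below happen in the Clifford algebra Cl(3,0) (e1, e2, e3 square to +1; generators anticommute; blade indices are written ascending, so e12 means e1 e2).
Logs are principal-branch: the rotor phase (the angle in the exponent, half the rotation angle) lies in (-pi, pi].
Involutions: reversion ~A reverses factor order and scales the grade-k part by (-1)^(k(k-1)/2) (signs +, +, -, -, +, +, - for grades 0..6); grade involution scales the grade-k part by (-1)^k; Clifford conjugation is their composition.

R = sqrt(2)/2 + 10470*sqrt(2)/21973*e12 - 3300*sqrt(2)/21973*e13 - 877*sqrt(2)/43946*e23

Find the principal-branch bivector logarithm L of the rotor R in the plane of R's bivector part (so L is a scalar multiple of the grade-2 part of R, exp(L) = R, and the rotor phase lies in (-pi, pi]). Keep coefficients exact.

The scalar part of R is sqrt(2)/2, so the principal-branch rotor phase is pinned; divide the bivector part by its sine to get the unit plane — L is the phase times that plane.
Concretely: cos(phase) = sqrt(2)/2 gives phase = ±pi/4, and since phase/sin(phase) is even the sign is immaterial: L = (phase/sin(phase)) * <R>_2 = (sqrt(2)*pi/4) * <R>_2.
Answer: 5235*pi/21973*e12 - 1650*pi/21973*e13 - 877*pi/87892*e23


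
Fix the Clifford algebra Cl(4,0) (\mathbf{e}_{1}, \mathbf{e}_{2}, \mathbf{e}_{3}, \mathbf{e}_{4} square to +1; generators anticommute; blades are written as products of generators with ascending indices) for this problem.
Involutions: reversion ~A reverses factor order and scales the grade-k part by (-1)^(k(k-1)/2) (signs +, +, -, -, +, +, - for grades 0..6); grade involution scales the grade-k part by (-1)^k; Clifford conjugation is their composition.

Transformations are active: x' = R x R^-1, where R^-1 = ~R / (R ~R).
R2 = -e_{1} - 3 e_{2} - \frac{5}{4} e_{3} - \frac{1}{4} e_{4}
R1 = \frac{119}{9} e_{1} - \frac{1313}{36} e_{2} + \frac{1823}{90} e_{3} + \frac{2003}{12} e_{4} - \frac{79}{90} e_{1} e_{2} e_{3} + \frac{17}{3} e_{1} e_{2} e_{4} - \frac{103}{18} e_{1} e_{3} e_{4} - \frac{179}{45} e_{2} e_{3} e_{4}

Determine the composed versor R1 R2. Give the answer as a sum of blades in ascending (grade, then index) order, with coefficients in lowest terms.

Distribute over the terms of R2 (each basis-blade product reordered to ascending indices, repeated generators contracted through their squares):
R1 (-e_{1}) = -\frac{119}{9} - \frac{1313}{36} e_{1} e_{2} + \frac{1823}{90} e_{1} e_{3} + \frac{2003}{12} e_{1} e_{4} + \frac{79}{90} e_{2} e_{3} - \frac{17}{3} e_{2} e_{4} + \frac{103}{18} e_{3} e_{4} - \frac{179}{45} e_{1} e_{2} e_{3} e_{4}
R1 (-3 e_{2}) = \frac{1313}{12} - \frac{119}{3} e_{1} e_{2} - \frac{79}{30} e_{1} e_{3} + 17 e_{1} e_{4} + \frac{1823}{30} e_{2} e_{3} + \frac{2003}{4} e_{2} e_{4} + \frac{179}{15} e_{3} e_{4} + \frac{103}{6} e_{1} e_{2} e_{3} e_{4}
R1 (-\frac{5}{4} e_{3}) = -\frac{1823}{72} + \frac{79}{72} e_{1} e_{2} - \frac{595}{36} e_{1} e_{3} - \frac{515}{72} e_{1} e_{4} + \frac{6565}{144} e_{2} e_{3} - \frac{179}{36} e_{2} e_{4} + \frac{10015}{48} e_{3} e_{4} + \frac{85}{12} e_{1} e_{2} e_{3} e_{4}
R1 (-\frac{1}{4} e_{4}) = -\frac{2003}{48} - \frac{17}{12} e_{1} e_{2} + \frac{103}{72} e_{1} e_{3} - \frac{119}{36} e_{1} e_{4} + \frac{179}{180} e_{2} e_{3} + \frac{1313}{144} e_{2} e_{4} - \frac{1823}{360} e_{3} e_{4} + \frac{79}{360} e_{1} e_{2} e_{3} e_{4}
Summing the partial products and collecting blades:
Answer: \frac{1399}{48} - \frac{1835}{24} e_{1} e_{2} + \frac{101}{40} e_{1} e_{3} + \frac{4163}{24} e_{1} e_{4} + \frac{5195}{48} e_{2} e_{3} + \frac{23963}{48} e_{2} e_{4} + \frac{17699}{80} e_{3} e_{4} + \frac{2459}{120} e_{1} e_{2} e_{3} e_{4}


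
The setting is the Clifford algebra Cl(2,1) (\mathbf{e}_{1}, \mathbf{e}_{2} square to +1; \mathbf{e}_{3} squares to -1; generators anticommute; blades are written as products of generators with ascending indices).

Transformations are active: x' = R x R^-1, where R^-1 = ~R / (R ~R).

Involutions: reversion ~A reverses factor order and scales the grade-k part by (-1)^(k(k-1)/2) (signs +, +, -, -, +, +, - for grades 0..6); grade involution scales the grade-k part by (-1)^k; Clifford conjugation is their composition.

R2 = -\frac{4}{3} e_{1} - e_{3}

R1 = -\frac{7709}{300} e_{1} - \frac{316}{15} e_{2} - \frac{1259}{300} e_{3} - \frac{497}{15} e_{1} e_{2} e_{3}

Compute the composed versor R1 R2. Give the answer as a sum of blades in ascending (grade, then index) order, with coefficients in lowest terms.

Distribute over the terms of R2 (each basis-blade product reordered to ascending indices, repeated generators contracted through their squares):
R1 (-\frac{4}{3} e_{1}) = \frac{7709}{225} - \frac{1264}{45} e_{1} e_{2} - \frac{1259}{225} e_{1} e_{3} + \frac{1988}{45} e_{2} e_{3}
R1 (-e_{3}) = -\frac{1259}{300} - \frac{497}{15} e_{1} e_{2} + \frac{7709}{300} e_{1} e_{3} + \frac{316}{15} e_{2} e_{3}
Summing the partial products and collecting blades:
Answer: \frac{27059}{900} - \frac{551}{9} e_{1} e_{2} + \frac{18091}{900} e_{1} e_{3} + \frac{2936}{45} e_{2} e_{3}


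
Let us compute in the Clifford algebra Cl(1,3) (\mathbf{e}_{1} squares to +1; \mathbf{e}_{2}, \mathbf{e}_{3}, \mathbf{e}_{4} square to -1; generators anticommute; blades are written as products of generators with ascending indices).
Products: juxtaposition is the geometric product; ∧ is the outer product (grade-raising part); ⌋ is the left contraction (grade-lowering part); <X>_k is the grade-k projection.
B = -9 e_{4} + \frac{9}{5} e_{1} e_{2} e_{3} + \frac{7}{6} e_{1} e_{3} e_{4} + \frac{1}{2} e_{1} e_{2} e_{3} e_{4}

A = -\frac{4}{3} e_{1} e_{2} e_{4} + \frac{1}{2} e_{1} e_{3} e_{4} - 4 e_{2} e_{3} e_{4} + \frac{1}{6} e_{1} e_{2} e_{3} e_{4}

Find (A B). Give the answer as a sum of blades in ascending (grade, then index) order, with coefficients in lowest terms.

step 1: -\frac{2}{3} + 2 e_{1} - \frac{1}{18} e_{2} - \frac{2}{3} e_{3} + \frac{3}{10} e_{4} - \frac{50}{3} e_{1} e_{2} + \frac{9}{2} e_{1} e_{3} - \frac{36}{5} e_{1} e_{4} - \frac{338}{9} e_{2} e_{3} + \frac{9}{10} e_{2} e_{4} + \frac{12}{5} e_{3} e_{4} + \frac{3}{2} e_{1} e_{2} e_{3}
Answer: -\frac{2}{3} + 2 e_{1} - \frac{1}{18} e_{2} - \frac{2}{3} e_{3} + \frac{3}{10} e_{4} - \frac{50}{3} e_{1} e_{2} + \frac{9}{2} e_{1} e_{3} - \frac{36}{5} e_{1} e_{4} - \frac{338}{9} e_{2} e_{3} + \frac{9}{10} e_{2} e_{4} + \frac{12}{5} e_{3} e_{4} + \frac{3}{2} e_{1} e_{2} e_{3}


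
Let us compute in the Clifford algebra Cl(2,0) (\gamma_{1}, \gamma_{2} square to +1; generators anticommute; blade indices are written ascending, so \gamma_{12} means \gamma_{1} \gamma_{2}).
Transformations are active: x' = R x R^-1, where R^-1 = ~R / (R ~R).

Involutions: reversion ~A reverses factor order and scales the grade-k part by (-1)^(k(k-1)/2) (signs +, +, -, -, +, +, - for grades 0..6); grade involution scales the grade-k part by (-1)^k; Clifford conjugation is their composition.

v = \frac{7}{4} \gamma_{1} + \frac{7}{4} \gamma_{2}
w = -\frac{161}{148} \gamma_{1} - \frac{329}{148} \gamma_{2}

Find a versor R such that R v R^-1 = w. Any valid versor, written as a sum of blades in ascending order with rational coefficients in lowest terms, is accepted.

A norm check does it: q(v) = q(w) = \frac{49}{8}, hence R = v + w = \frac{49}{74} \gamma_{1} - \frac{35}{74} \gamma_{2} realises the map — parallel part kept, (v - w)/2 negated, v carried to w.
Answer: \frac{49}{74} \gamma_{1} - \frac{35}{74} \gamma_{2}


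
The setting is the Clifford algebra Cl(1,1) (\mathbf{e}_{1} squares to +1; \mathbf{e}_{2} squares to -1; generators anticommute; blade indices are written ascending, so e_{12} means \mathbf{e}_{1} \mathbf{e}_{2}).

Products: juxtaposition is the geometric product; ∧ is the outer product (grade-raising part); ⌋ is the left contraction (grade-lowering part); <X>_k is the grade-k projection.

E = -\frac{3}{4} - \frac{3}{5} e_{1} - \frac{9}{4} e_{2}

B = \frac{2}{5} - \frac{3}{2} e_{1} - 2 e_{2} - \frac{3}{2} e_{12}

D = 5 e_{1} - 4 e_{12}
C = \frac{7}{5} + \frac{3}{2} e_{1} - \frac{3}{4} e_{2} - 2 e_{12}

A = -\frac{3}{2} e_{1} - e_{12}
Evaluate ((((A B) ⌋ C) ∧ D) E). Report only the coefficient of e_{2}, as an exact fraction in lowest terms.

step 1: \frac{15}{4} - \frac{13}{5} e_{1} + \frac{3}{4} e_{2} + \frac{13}{5} e_{12}
step 2: -\frac{263}{80} + \frac{33}{8} e_{1} + \frac{191}{80} e_{2} - \frac{15}{2} e_{12}
step 3: -\frac{263}{16} e_{1} + \frac{97}{80} e_{12}
step 4: \frac{789}{80} + \frac{2409}{160} e_{1} + \frac{291}{400} e_{2} + \frac{1443}{40} e_{12}
Answer: \frac{291}{400}


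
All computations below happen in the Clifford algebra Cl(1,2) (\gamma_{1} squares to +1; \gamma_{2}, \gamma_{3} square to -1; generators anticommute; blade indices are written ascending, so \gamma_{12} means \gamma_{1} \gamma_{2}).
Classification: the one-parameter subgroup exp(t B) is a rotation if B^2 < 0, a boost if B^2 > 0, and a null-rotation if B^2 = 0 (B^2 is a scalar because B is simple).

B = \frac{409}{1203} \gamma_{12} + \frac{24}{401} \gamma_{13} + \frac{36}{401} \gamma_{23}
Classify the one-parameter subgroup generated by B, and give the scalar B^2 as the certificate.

B^2 term by term: the squares give (\frac{409}{1203})^2*(\gamma_{12})^2 + (\frac{24}{401})^2*(\gamma_{13})^2 + (\frac{36}{401})^2*(\gamma_{23})^2 = \frac{167281}{1447209}*(+1) + \frac{576}{160801}*(+1) + \frac{1296}{160801}*(-1) = \frac{1}{9} (each basis 2-blade squares to minus the product of its generators' squares); cross terms between blades sharing an index anticommute and cancel. So B^2 = \frac{1}{9}.
Answer: boost, certificate B^2 = \frac{1}{9}. The scalar \frac{1}{9} is the complete invariant here: its sign names the subgroup type.


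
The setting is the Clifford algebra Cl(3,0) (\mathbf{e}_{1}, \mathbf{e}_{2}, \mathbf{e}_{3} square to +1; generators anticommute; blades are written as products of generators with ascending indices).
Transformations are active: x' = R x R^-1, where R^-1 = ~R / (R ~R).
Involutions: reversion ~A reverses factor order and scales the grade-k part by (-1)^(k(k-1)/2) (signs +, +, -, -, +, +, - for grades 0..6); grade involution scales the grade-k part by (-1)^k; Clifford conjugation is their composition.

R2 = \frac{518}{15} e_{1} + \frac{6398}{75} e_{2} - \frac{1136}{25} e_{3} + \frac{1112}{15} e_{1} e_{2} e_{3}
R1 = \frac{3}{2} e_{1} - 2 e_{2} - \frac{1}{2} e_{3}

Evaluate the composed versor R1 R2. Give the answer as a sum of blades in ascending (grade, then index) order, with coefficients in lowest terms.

Distribute over the terms of R1 (each basis-blade product reordered to ascending indices, repeated generators contracted through their squares):
(\frac{3}{2} e_{1}) R2 = \frac{259}{5} + \frac{3199}{25} e_{1} e_{2} - \frac{1704}{25} e_{1} e_{3} + \frac{556}{5} e_{2} e_{3}
(-2 e_{2}) R2 = -\frac{12796}{75} + \frac{1036}{15} e_{1} e_{2} + \frac{2224}{15} e_{1} e_{3} + \frac{2272}{25} e_{2} e_{3}
(-\frac{1}{2} e_{3}) R2 = \frac{568}{25} - \frac{556}{15} e_{1} e_{2} + \frac{259}{15} e_{1} e_{3} + \frac{3199}{75} e_{2} e_{3}
Summing the partial products and collecting blades:
Answer: -\frac{7207}{75} + \frac{3999}{25} e_{1} e_{2} + \frac{7303}{75} e_{1} e_{3} + \frac{3671}{15} e_{2} e_{3}


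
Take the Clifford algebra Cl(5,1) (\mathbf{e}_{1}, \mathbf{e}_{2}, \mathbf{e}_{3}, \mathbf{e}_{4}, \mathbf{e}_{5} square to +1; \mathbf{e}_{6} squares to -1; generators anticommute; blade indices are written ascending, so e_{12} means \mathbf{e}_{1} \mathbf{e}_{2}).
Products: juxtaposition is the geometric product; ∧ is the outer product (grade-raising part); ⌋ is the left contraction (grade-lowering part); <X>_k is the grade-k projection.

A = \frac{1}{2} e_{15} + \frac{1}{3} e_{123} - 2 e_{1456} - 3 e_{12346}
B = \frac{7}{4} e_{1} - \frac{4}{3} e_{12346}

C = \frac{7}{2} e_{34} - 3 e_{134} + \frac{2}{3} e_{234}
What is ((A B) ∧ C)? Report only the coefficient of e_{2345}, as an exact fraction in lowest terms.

step 1: -4 - \frac{7}{8} e_{5} + \frac{7}{12} e_{23} + \frac{4}{9} e_{46} + \frac{8}{3} e_{235} + \frac{7}{2} e_{456} - \frac{21}{4} e_{2346} - \frac{2}{3} e_{23456}
step 2: -14 e_{34} + 12 e_{134} - \frac{8}{3} e_{234} - \frac{49}{16} e_{345} - \frac{21}{8} e_{1345} + \frac{7}{12} e_{2345}
Answer: \frac{7}{12}


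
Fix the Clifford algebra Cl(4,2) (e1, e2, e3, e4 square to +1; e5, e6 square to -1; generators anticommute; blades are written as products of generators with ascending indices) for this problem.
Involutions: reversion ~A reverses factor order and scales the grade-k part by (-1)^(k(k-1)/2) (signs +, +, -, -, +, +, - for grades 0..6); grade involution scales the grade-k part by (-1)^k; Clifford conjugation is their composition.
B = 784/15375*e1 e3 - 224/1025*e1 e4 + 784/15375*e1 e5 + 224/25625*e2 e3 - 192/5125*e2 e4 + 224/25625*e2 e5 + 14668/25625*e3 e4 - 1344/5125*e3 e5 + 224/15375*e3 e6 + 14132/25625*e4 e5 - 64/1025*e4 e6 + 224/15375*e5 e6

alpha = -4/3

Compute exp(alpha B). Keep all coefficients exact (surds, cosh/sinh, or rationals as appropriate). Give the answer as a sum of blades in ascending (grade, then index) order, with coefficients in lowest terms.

B^2 term by term: the squares give (784/15375)^2*(e1 e3)^2 + (-224/1025)^2*(e1 e4)^2 + (784/15375)^2*(e1 e5)^2 + (224/25625)^2*(e2 e3)^2 + (-192/5125)^2*(e2 e4)^2 + (224/25625)^2*(e2 e5)^2 + (14668/25625)^2*(e3 e4)^2 + (-1344/5125)^2*(e3 e5)^2 + (224/15375)^2*(e3 e6)^2 + (14132/25625)^2*(e4 e5)^2 + (-64/1025)^2*(e4 e6)^2 + (224/15375)^2*(e5 e6)^2 = 614656/236390625*(-1) + 50176/1050625*(-1) + 614656/236390625*(+1) + 50176/656640625*(-1) + 36864/26265625*(-1) + 50176/656640625*(+1) + 215150224/656640625*(-1) + 1806336/26265625*(+1) + 50176/236390625*(+1) + 199713424/656640625*(+1) + 4096/1050625*(+1) + 50176/236390625*(-1) = 0 (each basis 2-blade squares to minus the product of its generators' squares); cross terms between blades sharing an index anticommute and cancel; the commuting (index-disjoint) pairs give grade-4 terms 2*c*c'*(blade product), which cancel blade by blade — e1 e2 e3 e4: 100352/26265625 - 100352/26265625 = 0; e1 e2 e3 e5: -351232/393984375 + 351232/393984375 = 0; e1 e2 e4 e5: 100352/26265625 - 100352/26265625 = 0; e1 e3 e4 e5: 22158976/393984375 - 602112/5253125 + 22999424/393984375 = 0; e1 e3 e4 e6: -100352/15759375 + 100352/15759375 = 0; e1 e3 e5 e6: 351232/236390625 - 351232/236390625 = 0; e1 e4 e5 e6: -100352/15759375 + 100352/15759375 = 0; e2 e3 e4 e5: 6331136/656640625 - 516096/26265625 + 6571264/656640625 = 0; e2 e3 e4 e6: -28672/26265625 + 28672/26265625 = 0; e2 e3 e5 e6: 100352/393984375 - 100352/393984375 = 0; e2 e4 e5 e6: -28672/26265625 + 28672/26265625 = 0; e3 e4 e5 e6: 6571264/393984375 - 172032/5253125 + 6331136/393984375 = 0 — confirming B is simple. So B^2 = 0.
B^2 = 0, so the series truncates immediately: exp(alpha B) = 1 + alpha B (parabolic case).
Answer: 1 - 3136/46125*e1 e3 + 896/3075*e1 e4 - 3136/46125*e1 e5 - 896/76875*e2 e3 + 256/5125*e2 e4 - 896/76875*e2 e5 - 58672/76875*e3 e4 + 1792/5125*e3 e5 - 896/46125*e3 e6 - 56528/76875*e4 e5 + 256/3075*e4 e6 - 896/46125*e5 e6


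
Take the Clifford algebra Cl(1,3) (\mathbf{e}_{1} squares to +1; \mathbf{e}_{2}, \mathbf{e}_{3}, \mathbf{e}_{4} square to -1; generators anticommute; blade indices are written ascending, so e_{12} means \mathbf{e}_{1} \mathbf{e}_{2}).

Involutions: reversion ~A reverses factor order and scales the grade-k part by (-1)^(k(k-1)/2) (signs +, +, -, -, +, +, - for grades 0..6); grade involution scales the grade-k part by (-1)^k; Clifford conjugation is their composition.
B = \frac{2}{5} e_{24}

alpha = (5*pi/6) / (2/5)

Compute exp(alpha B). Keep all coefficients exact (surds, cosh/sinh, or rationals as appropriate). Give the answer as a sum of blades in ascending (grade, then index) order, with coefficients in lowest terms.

B^2 = (\frac{2}{5})^2*(e_{24})^2 = \frac{4}{25}*(-1) = -\frac{4}{25} (a basis 2-blade squares to minus the product of its generators' squares).
B^2 = -\frac{4}{25} — B^2 < 0, so the exponential closes trigonometrically: l = \frac{2}{5}, alpha*l = \frac{5 \pi}{6}, so exp(alpha B) = cos(\frac{5 \pi}{6}) + (sin(\frac{5 \pi}{6})/(\frac{2}{5}))*B = - \frac{\sqrt{3}}{2} + (\frac{5}{4})*B.
Answer: - \frac{\sqrt{3}}{2} + \frac{1}{2} e_{24}
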